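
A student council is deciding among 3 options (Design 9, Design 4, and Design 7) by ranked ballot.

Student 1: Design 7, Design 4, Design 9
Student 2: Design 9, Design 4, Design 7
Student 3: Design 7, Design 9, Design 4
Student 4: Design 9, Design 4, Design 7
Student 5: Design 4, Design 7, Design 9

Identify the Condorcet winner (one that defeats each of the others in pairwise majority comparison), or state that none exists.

Head-to-head results (5 voters total):
Design 9 vs Design 4: Design 9 wins 3–2.
Design 9 vs Design 7: Design 7 wins 3–2.
Design 4 vs Design 7: Design 4 wins 3–2.
No candidate beats all others: Design 9 beats Design 4 beats Design 7 beats Design 9, a majority cycle.

No Condorcet winner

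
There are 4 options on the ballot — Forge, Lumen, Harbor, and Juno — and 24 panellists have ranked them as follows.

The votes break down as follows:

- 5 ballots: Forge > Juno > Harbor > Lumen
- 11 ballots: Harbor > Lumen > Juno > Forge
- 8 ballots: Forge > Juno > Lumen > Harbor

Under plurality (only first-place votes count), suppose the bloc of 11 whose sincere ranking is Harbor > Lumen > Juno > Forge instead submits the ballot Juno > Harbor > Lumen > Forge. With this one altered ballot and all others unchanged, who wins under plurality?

Forge

First-place totals with the altered ballot: Forge 13, Lumen 0, Harbor 0, Juno 11.
The winner is unchanged: still Forge.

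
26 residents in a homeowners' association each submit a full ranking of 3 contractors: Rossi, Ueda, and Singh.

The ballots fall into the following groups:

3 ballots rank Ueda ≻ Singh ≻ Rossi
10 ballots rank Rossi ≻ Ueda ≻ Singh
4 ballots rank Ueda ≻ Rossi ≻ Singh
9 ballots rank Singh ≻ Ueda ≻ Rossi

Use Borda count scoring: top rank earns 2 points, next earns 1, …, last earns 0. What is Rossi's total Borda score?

24

Borda scores:
  Rossi: 3·0 + 10·2 + 4·1 + 9·0 = 24
  Ueda: 3·2 + 10·1 + 4·2 + 9·1 = 33
  Singh: 3·1 + 10·0 + 4·0 + 9·2 = 21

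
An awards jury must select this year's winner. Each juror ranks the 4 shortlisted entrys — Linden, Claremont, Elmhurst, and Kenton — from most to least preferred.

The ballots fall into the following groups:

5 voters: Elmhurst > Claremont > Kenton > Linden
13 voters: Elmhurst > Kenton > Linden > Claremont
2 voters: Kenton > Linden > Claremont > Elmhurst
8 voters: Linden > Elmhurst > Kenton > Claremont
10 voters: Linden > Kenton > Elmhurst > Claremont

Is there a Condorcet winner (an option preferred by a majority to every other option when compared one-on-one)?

Head-to-head results (38 voters total):
Linden vs Claremont: Linden wins 33–5.
Linden vs Elmhurst: Linden wins 20–18.
Linden vs Kenton: Kenton wins 20–18.
Claremont vs Elmhurst: Elmhurst wins 36–2.
Claremont vs Kenton: Kenton wins 33–5.
Elmhurst vs Kenton: Elmhurst wins 26–12.
No candidate beats all others: Linden beats Elmhurst beats Kenton beats Linden, a majority cycle.

No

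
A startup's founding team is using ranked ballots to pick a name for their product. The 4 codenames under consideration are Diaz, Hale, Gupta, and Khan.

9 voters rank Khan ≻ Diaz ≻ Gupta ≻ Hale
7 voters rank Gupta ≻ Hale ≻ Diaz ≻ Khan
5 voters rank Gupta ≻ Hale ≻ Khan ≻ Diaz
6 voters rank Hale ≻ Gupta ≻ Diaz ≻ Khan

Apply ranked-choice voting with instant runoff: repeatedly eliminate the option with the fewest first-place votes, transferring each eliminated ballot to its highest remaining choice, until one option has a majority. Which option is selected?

Gupta

Round 1: Gupta 12, Khan 9, Hale 6, Diaz 0. Diaz has the fewest and is eliminated.
Round 2: Gupta 12, Khan 9, Hale 6. Hale has the fewest and is eliminated.
Round 3: Gupta 18, Khan 9. Gupta has a majority.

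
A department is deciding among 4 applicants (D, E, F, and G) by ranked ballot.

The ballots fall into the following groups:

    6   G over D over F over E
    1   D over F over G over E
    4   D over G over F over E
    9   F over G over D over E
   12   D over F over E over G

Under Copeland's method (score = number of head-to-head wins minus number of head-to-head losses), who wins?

D

Pairwise results:
  D vs E: D wins 32–0.
  D vs F: D wins 23–9.
  D vs G: D wins 17–15.
  E vs F: F wins 32–0.
  E vs G: G wins 20–12.
  F vs G: F wins 22–10.
Copeland scores (wins − losses):
  D: 3 − 0 = 3
  E: 0 − 3 = -3
  F: 2 − 1 = 1
  G: 1 − 2 = -1
D has the best Copeland score.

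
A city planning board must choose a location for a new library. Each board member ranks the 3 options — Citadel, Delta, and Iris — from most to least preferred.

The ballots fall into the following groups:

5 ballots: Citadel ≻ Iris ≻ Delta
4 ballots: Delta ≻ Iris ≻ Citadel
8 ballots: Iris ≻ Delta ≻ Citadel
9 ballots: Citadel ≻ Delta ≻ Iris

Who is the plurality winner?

Citadel

First-place vote totals:
  Citadel: 14
  Delta: 4
  Iris: 8
Citadel has the most first-place votes.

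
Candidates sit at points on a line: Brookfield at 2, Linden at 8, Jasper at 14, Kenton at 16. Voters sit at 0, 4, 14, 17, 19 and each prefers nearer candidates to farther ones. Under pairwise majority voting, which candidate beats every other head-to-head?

With single-peaked preferences on a line, the Condorcet winner is the candidate closest to the median voter.
The median voter (position 14) is closest to Jasper at 14.
Check: Jasper vs Linden — voters closer to Jasper: 3 of 5.

Jasper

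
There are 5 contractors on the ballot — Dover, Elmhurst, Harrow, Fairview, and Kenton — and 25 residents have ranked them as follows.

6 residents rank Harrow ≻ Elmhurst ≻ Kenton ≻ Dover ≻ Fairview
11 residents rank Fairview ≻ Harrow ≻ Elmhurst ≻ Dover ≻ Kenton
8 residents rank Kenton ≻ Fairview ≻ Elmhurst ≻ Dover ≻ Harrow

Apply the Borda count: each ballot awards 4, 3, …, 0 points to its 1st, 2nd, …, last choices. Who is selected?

Fairview

Borda scores:
  Dover: 6·1 + 11·1 + 8·1 = 25
  Elmhurst: 6·3 + 11·2 + 8·2 = 56
  Harrow: 6·4 + 11·3 + 8·0 = 57
  Fairview: 6·0 + 11·4 + 8·3 = 68
  Kenton: 6·2 + 11·0 + 8·4 = 44
Fairview has the highest total.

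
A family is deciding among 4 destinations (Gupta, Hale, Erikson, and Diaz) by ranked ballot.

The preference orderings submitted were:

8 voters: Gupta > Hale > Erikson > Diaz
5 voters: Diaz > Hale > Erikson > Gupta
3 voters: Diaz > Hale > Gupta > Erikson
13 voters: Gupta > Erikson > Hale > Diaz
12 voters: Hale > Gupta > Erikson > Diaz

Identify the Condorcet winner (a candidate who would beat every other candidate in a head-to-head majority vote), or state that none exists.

Head-to-head results (41 voters total):
Gupta vs Hale: Gupta wins 21–20.
Gupta vs Erikson: Gupta wins 36–5.
Gupta vs Diaz: Gupta wins 33–8.
Hale vs Erikson: Hale wins 28–13.
Hale vs Diaz: Hale wins 33–8.
Erikson vs Diaz: Erikson wins 33–8.
Gupta beats each rival — Hale (21–20), Erikson (36–5), Diaz (33–8) — so Gupta is the Condorcet winner.

Gupta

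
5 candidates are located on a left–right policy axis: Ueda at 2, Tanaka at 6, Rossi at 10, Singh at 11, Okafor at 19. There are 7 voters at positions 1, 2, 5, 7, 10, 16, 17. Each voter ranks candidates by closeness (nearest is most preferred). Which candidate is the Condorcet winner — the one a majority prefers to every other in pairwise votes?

Tanaka

With single-peaked preferences on a line, the Condorcet winner is the candidate closest to the median voter.
The median voter (position 7) is closest to Tanaka at 6.
Check: Tanaka vs Okafor — voters closer to Tanaka: 5 of 7.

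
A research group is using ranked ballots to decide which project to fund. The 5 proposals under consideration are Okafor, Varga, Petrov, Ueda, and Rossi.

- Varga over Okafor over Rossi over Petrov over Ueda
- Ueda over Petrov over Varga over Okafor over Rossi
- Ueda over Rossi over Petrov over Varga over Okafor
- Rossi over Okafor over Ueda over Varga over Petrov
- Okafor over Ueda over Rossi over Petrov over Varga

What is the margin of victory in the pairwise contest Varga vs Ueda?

Ballots ranking Varga above Ueda: 1.
Ballots ranking Ueda above Varga: 4.
Ueda wins 4–1, a margin of 3.

3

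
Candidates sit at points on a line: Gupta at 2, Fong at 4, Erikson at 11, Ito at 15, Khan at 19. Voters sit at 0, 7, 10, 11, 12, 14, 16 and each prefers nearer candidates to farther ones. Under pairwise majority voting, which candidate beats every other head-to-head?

Erikson

With single-peaked preferences on a line, the Condorcet winner is the candidate closest to the median voter.
The median voter (position 11) is closest to Erikson at 11.
Check: Erikson vs Khan — voters closer to Erikson: 6 of 7.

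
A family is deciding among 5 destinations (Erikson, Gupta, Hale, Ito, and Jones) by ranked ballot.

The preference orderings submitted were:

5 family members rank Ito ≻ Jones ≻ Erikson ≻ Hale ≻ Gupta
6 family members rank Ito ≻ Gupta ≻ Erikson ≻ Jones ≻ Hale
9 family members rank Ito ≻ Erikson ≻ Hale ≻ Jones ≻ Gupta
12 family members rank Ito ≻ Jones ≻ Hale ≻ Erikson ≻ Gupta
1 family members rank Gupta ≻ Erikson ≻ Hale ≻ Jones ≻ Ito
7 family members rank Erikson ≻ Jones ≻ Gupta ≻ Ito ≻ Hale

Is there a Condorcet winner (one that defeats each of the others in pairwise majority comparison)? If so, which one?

Head-to-head results (40 voters total):
Erikson vs Gupta: Erikson wins 33–7.
Erikson vs Hale: Erikson wins 28–12.
Erikson vs Ito: Ito wins 32–8.
Erikson vs Jones: Erikson wins 23–17.
Gupta vs Hale: Hale wins 26–14.
Gupta vs Ito: Ito wins 32–8.
Gupta vs Jones: Jones wins 33–7.
Hale vs Ito: Ito wins 39–1.
Hale vs Jones: Jones wins 30–10.
Ito vs Jones: Ito wins 32–8.
Ito beats each rival — Erikson (32–8), Gupta (32–8), Hale (39–1), Jones (32–8) — so Ito is the Condorcet winner.

Ito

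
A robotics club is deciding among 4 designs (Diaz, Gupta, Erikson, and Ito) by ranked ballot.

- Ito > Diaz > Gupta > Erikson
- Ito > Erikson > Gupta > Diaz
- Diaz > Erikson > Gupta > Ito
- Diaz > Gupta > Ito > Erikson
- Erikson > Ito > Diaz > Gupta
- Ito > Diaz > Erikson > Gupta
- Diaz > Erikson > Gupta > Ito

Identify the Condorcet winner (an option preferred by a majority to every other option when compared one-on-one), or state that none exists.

Ito

Head-to-head results (7 voters total):
Diaz vs Gupta: Diaz wins 6–1.
Diaz vs Erikson: Diaz wins 5–2.
Diaz vs Ito: Ito wins 4–3.
Gupta vs Erikson: Erikson wins 5–2.
Gupta vs Ito: Ito wins 4–3.
Erikson vs Ito: Ito wins 4–3.
Ito beats each rival — Diaz (4–3), Gupta (4–3), Erikson (4–3) — so Ito is the Condorcet winner.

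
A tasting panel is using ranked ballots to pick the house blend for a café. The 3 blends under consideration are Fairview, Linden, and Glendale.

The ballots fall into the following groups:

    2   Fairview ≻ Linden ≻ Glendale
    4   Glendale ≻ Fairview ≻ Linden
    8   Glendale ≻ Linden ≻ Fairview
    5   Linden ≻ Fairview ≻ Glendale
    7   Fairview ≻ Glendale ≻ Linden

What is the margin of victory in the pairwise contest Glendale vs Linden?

12

Ballots ranking Glendale above Linden: 4+8+7 = 19.
Ballots ranking Linden above Glendale: 2+5 = 7.
Glendale wins 19–7, a margin of 12.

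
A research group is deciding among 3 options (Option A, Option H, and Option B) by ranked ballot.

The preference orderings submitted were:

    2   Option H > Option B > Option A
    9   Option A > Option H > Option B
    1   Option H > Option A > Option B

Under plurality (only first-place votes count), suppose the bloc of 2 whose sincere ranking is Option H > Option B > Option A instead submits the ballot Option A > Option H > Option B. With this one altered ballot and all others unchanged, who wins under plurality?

First-place totals with the altered ballot: Option A 11, Option H 1, Option B 0.
The winner is unchanged: still Option A.

Option A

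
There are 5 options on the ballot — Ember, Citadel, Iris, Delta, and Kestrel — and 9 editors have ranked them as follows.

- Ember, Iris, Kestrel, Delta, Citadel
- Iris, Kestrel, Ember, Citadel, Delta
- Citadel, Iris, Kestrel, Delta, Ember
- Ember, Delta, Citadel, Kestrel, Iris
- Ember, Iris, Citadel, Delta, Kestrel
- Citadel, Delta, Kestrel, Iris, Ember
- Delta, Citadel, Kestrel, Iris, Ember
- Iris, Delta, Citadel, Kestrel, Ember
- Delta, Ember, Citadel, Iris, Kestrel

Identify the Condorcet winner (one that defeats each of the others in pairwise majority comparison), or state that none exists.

No Condorcet winner

Head-to-head results (9 voters total):
Ember vs Citadel: Ember wins 5–4.
Ember vs Iris: Iris wins 5–4.
Ember vs Delta: Delta wins 5–4.
Ember vs Kestrel: Kestrel wins 5–4.
Citadel vs Iris: Citadel wins 5–4.
Citadel vs Delta: Delta wins 5–4.
Citadel vs Kestrel: Citadel wins 7–2.
Iris vs Delta: Iris wins 5–4.
Iris vs Kestrel: Iris wins 6–3.
Delta vs Kestrel: Delta wins 6–3.
No candidate beats all others: Ember beats Citadel beats Iris beats Ember, a majority cycle.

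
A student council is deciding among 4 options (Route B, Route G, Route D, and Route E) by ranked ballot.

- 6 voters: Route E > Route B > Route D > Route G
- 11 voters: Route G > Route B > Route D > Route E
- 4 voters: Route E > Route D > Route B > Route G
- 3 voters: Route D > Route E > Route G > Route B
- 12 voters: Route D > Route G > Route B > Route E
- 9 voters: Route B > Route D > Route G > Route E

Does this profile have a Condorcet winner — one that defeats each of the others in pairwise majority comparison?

Head-to-head results (45 voters total):
Route B vs Route G: Route G wins 26–19.
Route B vs Route D: Route B wins 26–19.
Route B vs Route E: Route B wins 32–13.
Route G vs Route D: Route D wins 34–11.
Route G vs Route E: Route G wins 32–13.
Route D vs Route E: Route D wins 35–10.
No candidate beats all others: Route B beats Route D beats Route G beats Route B, a majority cycle.

No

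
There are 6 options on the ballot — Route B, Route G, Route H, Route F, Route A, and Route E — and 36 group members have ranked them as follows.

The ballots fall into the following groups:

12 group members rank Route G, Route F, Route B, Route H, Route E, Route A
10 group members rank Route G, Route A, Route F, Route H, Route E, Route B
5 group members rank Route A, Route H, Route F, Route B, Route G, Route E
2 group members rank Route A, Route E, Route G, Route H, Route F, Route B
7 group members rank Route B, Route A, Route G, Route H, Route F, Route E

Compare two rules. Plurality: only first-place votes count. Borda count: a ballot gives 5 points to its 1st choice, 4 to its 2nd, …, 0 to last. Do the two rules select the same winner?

Plurality first-place counts: Route B 7, Route G 22, Route H 0, Route F 0, Route A 7, Route E 0 → Route G.
Borda totals: Route B 81, Route G 142, Route H 82, Route F 102, Route A 103, Route E 30 → Route G.
The two rules agree on Route G.

Yes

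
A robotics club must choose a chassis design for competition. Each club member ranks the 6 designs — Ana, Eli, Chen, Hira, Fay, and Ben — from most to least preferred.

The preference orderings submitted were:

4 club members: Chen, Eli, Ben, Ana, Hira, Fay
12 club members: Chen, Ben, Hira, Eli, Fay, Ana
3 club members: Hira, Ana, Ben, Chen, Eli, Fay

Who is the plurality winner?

Chen

First-place vote totals:
  Ana: 0
  Eli: 0
  Chen: 16
  Hira: 3
  Fay: 0
  Ben: 0
Chen has the most first-place votes.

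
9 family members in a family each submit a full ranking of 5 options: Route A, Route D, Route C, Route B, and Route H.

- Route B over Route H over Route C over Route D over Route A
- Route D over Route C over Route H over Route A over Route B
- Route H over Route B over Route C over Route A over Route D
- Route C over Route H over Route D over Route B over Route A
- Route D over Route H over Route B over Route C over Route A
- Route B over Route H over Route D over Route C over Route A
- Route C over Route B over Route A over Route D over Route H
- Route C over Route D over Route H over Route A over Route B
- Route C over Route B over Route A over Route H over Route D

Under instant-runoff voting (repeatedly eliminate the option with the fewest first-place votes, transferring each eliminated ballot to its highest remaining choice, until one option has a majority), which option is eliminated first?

Round 1: Route C 4, Route D 2, Route B 2, Route H 1, Route A 0. Route A has the fewest and is eliminated.
Round 2: Route C 4, Route D 2, Route B 2, Route H 1. Route H has the fewest and is eliminated.
Round 3: Route C 4, Route B 3, Route D 2. Route D has the fewest and is eliminated.
Round 4: Route C 5, Route B 4. Route C has a majority.

Route A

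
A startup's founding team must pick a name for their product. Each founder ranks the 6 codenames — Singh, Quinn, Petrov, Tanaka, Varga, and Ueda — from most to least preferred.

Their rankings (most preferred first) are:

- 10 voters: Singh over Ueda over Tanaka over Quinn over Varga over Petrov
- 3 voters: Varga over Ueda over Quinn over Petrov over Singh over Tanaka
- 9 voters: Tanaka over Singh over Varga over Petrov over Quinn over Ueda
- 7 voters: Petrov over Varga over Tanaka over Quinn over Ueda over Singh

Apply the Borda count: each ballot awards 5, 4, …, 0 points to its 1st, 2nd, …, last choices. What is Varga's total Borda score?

80

Borda scores:
  Singh: 10·5 + 3·1 + 9·4 + 7·0 = 89
  Quinn: 10·2 + 3·3 + 9·1 + 7·2 = 52
  Petrov: 10·0 + 3·2 + 9·2 + 7·5 = 59
  Tanaka: 10·3 + 3·0 + 9·5 + 7·3 = 96
  Varga: 10·1 + 3·5 + 9·3 + 7·4 = 80
  Ueda: 10·4 + 3·4 + 9·0 + 7·1 = 59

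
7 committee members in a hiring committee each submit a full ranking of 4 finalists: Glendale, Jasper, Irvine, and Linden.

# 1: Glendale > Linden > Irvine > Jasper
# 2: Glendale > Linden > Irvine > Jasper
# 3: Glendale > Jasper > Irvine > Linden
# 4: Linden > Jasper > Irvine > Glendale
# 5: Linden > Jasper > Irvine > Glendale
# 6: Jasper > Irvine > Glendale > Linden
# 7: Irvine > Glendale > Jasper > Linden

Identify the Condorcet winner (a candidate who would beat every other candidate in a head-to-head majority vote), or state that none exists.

Head-to-head results (7 voters total):
Glendale vs Jasper: Glendale wins 4–3.
Glendale vs Irvine: Irvine wins 4–3.
Glendale vs Linden: Glendale wins 5–2.
Jasper vs Irvine: Jasper wins 4–3.
Jasper vs Linden: Linden wins 4–3.
Irvine vs Linden: Linden wins 4–3.
No candidate beats all others: Glendale beats Jasper beats Irvine beats Glendale, a majority cycle.

No Condorcet winner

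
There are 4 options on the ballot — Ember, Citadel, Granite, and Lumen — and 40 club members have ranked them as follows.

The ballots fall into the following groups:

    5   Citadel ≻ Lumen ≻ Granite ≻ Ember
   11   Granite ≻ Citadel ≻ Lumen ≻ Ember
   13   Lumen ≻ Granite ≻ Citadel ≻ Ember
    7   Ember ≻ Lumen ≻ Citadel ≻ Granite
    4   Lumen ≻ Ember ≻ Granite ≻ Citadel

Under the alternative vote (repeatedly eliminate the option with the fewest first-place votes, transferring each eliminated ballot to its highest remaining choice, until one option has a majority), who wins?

Round 1: Lumen 17, Granite 11, Ember 7, Citadel 5. Citadel has the fewest and is eliminated.
Round 2: Lumen 22, Granite 11, Ember 7. Lumen has a majority.

Lumen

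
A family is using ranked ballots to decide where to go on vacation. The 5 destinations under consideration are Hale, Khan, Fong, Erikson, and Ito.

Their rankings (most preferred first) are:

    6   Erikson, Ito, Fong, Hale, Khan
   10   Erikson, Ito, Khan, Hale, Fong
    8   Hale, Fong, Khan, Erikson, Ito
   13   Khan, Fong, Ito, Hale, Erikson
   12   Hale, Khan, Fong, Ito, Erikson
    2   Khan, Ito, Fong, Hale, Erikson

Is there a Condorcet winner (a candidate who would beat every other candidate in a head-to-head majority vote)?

Head-to-head results (51 voters total):
Hale vs Khan: Hale wins 26–25.
Hale vs Fong: Hale wins 30–21.
Hale vs Erikson: Hale wins 35–16.
Hale vs Ito: Ito wins 31–20.
Khan vs Fong: Khan wins 37–14.
Khan vs Erikson: Khan wins 35–16.
Khan vs Ito: Khan wins 35–16.
Fong vs Erikson: Fong wins 35–16.
Fong vs Ito: Fong wins 33–18.
Erikson vs Ito: Ito wins 27–24.
No candidate beats all others: Hale beats Khan beats Ito beats Hale, a majority cycle.

No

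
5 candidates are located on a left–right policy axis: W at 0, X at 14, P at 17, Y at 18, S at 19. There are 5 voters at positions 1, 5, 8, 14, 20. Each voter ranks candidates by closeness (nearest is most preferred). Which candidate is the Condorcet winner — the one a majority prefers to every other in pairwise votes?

With single-peaked preferences on a line, the Condorcet winner is the candidate closest to the median voter.
The median voter (position 8) is closest to X at 14.
Check: X vs Y — voters closer to X: 4 of 5.

X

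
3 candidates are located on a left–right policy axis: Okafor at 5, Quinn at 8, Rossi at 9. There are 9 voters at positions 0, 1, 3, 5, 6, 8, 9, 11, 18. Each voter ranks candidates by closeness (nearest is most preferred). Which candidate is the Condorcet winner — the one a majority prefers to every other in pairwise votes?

With single-peaked preferences on a line, the Condorcet winner is the candidate closest to the median voter.
The median voter (position 6) is closest to Okafor at 5.
Check: Okafor vs Rossi — voters closer to Okafor: 5 of 9.

Okafor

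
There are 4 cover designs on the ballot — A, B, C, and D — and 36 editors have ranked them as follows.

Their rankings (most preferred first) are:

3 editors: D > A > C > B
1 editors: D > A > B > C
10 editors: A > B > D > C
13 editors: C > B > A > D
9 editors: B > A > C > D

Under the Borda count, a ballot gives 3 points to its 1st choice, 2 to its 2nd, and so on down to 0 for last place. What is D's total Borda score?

Borda scores:
  A: 3·2 + 2 + 10·3 + 13·1 + 9·2 = 69
  B: 3·0 + 1 + 10·2 + 13·2 + 9·3 = 74
  C: 3·1 + 0 + 10·0 + 13·3 + 9·1 = 51
  D: 3·3 + 3 + 10·1 + 13·0 + 9·0 = 22

22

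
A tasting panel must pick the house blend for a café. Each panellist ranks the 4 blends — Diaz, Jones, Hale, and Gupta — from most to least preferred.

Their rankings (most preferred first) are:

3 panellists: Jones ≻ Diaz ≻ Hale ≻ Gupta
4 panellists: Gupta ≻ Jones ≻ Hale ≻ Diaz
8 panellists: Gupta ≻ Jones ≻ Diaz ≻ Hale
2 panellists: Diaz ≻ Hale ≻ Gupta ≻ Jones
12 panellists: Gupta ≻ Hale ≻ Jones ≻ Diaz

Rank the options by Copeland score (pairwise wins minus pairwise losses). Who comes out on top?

Gupta

Pairwise results:
  Diaz vs Jones: Jones wins 27–2.
  Diaz vs Hale: Hale wins 16–13.
  Diaz vs Gupta: Gupta wins 24–5.
  Jones vs Hale: Jones wins 15–14.
  Jones vs Gupta: Gupta wins 26–3.
  Hale vs Gupta: Gupta wins 24–5.
Copeland scores (wins − losses):
  Diaz: 0 − 3 = -3
  Jones: 2 − 1 = 1
  Hale: 1 − 2 = -1
  Gupta: 3 − 0 = 3
Gupta has the best Copeland score.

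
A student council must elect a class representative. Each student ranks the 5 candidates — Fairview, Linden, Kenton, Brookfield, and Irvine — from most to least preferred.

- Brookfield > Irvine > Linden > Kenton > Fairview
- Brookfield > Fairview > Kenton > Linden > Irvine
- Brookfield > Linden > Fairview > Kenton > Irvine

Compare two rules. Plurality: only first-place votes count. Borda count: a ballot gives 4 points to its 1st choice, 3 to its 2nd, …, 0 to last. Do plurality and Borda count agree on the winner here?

Plurality first-place counts: Fairview 0, Linden 0, Kenton 0, Brookfield 3, Irvine 0 → Brookfield.
Borda totals: Fairview 5, Linden 6, Kenton 4, Brookfield 12, Irvine 3 → Brookfield.
The two rules agree on Brookfield.

Yes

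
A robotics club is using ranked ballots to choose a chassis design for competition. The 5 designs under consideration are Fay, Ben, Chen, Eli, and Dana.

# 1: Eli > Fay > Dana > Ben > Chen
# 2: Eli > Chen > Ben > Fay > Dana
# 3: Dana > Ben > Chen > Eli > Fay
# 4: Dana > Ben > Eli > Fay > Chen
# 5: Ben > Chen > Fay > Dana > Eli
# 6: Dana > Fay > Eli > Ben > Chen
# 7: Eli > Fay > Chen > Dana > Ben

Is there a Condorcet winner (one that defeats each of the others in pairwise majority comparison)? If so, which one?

Head-to-head results (7 voters total):
Fay vs Ben: Ben wins 4–3.
Fay vs Chen: Fay wins 4–3.
Fay vs Eli: Eli wins 5–2.
Fay vs Dana: Fay wins 4–3.
Ben vs Chen: Ben wins 5–2.
Ben vs Eli: Eli wins 4–3.
Ben vs Dana: Dana wins 5–2.
Chen vs Eli: Eli wins 5–2.
Chen vs Dana: Dana wins 4–3.
Eli vs Dana: Dana wins 4–3.
No candidate beats all others: Fay beats Dana beats Ben beats Fay, a majority cycle.

There is no Condorcet winner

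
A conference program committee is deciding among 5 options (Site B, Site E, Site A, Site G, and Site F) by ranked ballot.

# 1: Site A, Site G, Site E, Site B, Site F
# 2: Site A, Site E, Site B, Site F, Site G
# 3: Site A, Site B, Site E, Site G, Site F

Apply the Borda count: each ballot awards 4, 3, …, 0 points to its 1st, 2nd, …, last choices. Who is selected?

Site A

Borda scores:
  Site B: 1 + 2 + 3 = 6
  Site E: 2 + 3 + 2 = 7
  Site A: 4 + 4 + 4 = 12
  Site G: 3 + 0 + 1 = 4
  Site F: 0 + 1 + 0 = 1
Site A has the highest total.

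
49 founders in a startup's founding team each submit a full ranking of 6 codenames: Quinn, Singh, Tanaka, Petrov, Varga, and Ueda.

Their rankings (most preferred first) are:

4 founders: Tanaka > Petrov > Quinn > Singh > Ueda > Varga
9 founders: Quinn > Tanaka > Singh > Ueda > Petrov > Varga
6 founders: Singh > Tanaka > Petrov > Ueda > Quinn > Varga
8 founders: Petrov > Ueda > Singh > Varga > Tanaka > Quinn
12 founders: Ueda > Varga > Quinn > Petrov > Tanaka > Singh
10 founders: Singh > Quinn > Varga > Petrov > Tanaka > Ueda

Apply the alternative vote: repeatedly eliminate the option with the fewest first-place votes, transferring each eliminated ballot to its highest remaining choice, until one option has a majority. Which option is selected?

Singh

Round 1: Singh 16, Ueda 12, Quinn 9, Petrov 8, Tanaka 4, Varga 0. Varga has the fewest and is eliminated.
Round 2: Singh 16, Ueda 12, Quinn 9, Petrov 8, Tanaka 4. Tanaka has the fewest and is eliminated.
Round 3: Singh 16, Petrov 12, Ueda 12, Quinn 9. Quinn has the fewest and is eliminated.
Round 4: Singh 25, Petrov 12, Ueda 12. Singh has a majority.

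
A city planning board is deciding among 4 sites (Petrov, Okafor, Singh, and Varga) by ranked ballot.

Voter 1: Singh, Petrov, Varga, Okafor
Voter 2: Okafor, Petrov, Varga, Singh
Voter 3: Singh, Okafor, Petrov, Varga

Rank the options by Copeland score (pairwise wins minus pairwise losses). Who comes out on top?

Pairwise results:
  Petrov vs Okafor: Okafor wins 2–1.
  Petrov vs Singh: Singh wins 2–1.
  Petrov vs Varga: Petrov wins 3–0.
  Okafor vs Singh: Singh wins 2–1.
  Okafor vs Varga: Okafor wins 2–1.
  Singh vs Varga: Singh wins 2–1.
Copeland scores (wins − losses):
  Petrov: 1 − 2 = -1
  Okafor: 2 − 1 = 1
  Singh: 3 − 0 = 3
  Varga: 0 − 3 = -3
Singh has the best Copeland score.

Singh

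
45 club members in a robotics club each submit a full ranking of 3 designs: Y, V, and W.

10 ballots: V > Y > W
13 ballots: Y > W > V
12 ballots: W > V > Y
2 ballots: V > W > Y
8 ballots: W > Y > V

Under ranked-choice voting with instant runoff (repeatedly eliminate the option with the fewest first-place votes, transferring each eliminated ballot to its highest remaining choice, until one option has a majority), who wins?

Y

Round 1: W 20, Y 13, V 12. V has the fewest and is eliminated.
Round 2: Y 23, W 22. Y has a majority.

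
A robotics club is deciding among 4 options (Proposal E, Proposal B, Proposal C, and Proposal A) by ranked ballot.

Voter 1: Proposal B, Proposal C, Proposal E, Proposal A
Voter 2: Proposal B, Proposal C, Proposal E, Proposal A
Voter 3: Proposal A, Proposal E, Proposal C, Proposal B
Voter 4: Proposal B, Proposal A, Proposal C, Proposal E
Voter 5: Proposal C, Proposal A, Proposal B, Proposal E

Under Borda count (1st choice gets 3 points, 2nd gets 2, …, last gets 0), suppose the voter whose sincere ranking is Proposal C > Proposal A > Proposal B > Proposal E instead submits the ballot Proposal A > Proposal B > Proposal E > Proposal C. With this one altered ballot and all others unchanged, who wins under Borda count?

Borda totals with the altered ballot: Proposal E 5, Proposal B 11, Proposal C 6, Proposal A 8.
The winner is unchanged: still Proposal B.

Proposal B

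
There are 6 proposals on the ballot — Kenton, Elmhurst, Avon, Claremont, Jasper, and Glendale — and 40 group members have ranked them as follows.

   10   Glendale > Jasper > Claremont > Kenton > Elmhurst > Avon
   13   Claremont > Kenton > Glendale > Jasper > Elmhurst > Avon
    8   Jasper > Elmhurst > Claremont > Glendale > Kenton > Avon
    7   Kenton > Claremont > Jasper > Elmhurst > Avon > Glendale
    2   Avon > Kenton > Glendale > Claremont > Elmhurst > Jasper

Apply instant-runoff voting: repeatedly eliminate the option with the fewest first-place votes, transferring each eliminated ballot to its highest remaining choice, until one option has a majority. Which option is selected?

Round 1: Claremont 13, Glendale 10, Jasper 8, Kenton 7, Avon 2, Elmhurst 0. Elmhurst has the fewest and is eliminated.
Round 2: Claremont 13, Glendale 10, Jasper 8, Kenton 7, Avon 2. Avon has the fewest and is eliminated.
Round 3: Claremont 13, Glendale 10, Kenton 9, Jasper 8. Jasper has the fewest and is eliminated.
Round 4: Claremont 21, Glendale 10, Kenton 9. Claremont has a majority.

Claremont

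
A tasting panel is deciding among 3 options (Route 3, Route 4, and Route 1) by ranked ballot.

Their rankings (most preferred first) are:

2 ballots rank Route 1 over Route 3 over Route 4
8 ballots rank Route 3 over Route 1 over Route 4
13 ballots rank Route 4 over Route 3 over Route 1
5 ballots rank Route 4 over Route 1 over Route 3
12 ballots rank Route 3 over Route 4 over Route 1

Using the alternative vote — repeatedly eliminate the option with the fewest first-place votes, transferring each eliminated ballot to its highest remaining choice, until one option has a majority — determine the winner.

Round 1: Route 3 20, Route 4 18, Route 1 2. Route 1 has the fewest and is eliminated.
Round 2: Route 3 22, Route 4 18. Route 3 has a majority.

Route 3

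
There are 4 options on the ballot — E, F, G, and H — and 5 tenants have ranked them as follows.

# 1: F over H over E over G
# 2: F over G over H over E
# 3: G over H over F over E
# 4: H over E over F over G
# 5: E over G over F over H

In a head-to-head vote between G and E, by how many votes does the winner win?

Ballots ranking G above E: 2.
Ballots ranking E above G: 3.
E wins 3–2, a margin of 1.

1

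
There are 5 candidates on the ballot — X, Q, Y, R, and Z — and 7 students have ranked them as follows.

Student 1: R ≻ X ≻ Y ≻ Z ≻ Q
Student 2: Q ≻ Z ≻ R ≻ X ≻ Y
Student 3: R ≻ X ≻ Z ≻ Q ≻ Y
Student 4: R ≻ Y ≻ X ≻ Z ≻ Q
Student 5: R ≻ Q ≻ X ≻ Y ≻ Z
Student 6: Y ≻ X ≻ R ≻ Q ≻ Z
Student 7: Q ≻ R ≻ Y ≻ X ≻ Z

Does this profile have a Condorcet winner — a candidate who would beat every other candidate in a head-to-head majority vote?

Yes

Head-to-head results (7 voters total):
X vs Q: X wins 4–3.
X vs Y: X wins 4–3.
X vs R: R wins 6–1.
X vs Z: X wins 6–1.
Q vs Y: Q wins 4–3.
Q vs R: R wins 5–2.
Q vs Z: Q wins 4–3.
Y vs R: R wins 6–1.
Y vs Z: Y wins 5–2.
R vs Z: R wins 6–1.
R beats each rival — X (6–1), Q (5–2), Y (6–1), Z (6–1) — so R is the Condorcet winner.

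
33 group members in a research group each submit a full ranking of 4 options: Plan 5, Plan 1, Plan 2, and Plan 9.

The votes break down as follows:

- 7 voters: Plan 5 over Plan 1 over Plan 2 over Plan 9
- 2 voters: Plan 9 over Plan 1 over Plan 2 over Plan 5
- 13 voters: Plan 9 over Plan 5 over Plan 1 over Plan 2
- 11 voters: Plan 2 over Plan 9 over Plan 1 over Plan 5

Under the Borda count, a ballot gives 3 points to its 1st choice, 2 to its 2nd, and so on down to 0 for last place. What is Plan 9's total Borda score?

67

Borda scores:
  Plan 5: 7·3 + 2·0 + 13·2 + 11·0 = 47
  Plan 1: 7·2 + 2·2 + 13·1 + 11·1 = 42
  Plan 2: 7·1 + 2·1 + 13·0 + 11·3 = 42
  Plan 9: 7·0 + 2·3 + 13·3 + 11·2 = 67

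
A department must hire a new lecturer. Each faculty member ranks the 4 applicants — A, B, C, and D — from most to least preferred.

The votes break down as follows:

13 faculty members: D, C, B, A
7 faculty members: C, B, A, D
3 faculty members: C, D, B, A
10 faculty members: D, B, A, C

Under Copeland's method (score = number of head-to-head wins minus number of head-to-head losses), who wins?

Pairwise results:
  A vs B: B wins 33–0.
  A vs C: C wins 23–10.
  A vs D: D wins 26–7.
  B vs C: C wins 23–10.
  B vs D: D wins 26–7.
  C vs D: D wins 23–10.
Copeland scores (wins − losses):
  A: 0 − 3 = -3
  B: 1 − 2 = -1
  C: 2 − 1 = 1
  D: 3 − 0 = 3
D has the best Copeland score.

D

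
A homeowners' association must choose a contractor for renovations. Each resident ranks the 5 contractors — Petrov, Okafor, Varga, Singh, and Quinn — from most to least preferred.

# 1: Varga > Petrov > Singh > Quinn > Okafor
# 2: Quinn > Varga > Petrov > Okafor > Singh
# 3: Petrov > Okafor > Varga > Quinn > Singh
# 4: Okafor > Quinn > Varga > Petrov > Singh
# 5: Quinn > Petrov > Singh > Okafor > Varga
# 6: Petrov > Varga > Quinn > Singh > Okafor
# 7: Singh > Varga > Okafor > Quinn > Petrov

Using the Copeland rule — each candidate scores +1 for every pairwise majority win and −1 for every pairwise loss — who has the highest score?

Pairwise results:
  Petrov vs Okafor: Petrov wins 5–2.
  Petrov vs Varga: Varga wins 4–3.
  Petrov vs Singh: Petrov wins 6–1.
  Petrov vs Quinn: Quinn wins 4–3.
  Okafor vs Varga: Varga wins 4–3.
  Okafor vs Singh: Singh wins 4–3.
  Okafor vs Quinn: Quinn wins 4–3.
  Varga vs Singh: Varga wins 5–2.
  Varga vs Quinn: Varga wins 4–3.
  Singh vs Quinn: Quinn wins 5–2.
Copeland scores (wins − losses):
  Petrov: 2 − 2 = 0
  Okafor: 0 − 4 = -4
  Varga: 4 − 0 = 4
  Singh: 1 − 3 = -2
  Quinn: 3 − 1 = 2
Varga has the best Copeland score.

Varga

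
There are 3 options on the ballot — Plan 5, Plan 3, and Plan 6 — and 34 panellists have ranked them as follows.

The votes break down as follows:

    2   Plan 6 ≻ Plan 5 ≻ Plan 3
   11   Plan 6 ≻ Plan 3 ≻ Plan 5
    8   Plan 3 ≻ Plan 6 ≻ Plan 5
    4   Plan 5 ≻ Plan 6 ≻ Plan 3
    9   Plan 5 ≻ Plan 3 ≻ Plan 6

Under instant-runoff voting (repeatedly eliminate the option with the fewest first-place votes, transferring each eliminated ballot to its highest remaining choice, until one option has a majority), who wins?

Round 1: Plan 5 13, Plan 6 13, Plan 3 8. Plan 3 has the fewest and is eliminated.
Round 2: Plan 6 21, Plan 5 13. Plan 6 has a majority.

Plan 6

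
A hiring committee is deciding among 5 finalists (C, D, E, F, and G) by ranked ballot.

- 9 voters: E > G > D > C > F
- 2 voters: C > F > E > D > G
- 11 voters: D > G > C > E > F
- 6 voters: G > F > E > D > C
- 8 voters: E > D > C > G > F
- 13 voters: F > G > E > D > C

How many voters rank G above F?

Ballots ranking G above F: 9+11+6+8 = 34.
Ballots ranking F above G: 2+13 = 15.
So 34 of 49 voters prefer G to F.

34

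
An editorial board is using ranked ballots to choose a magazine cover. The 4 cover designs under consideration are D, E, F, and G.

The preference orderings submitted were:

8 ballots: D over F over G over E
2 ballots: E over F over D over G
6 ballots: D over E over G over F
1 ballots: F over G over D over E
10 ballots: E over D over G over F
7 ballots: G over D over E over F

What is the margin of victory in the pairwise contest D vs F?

Ballots ranking D above F: 8+6+10+7 = 31.
Ballots ranking F above D: 2+1 = 3.
D wins 31–3, a margin of 28.

28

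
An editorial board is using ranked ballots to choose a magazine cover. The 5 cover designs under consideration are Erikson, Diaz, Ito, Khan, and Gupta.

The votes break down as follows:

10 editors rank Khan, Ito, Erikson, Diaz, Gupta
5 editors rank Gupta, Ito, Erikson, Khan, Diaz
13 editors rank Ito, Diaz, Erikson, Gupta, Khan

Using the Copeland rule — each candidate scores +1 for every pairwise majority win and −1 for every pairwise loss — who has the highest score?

Pairwise results:
  Erikson vs Diaz: Erikson wins 15–13.
  Erikson vs Ito: Ito wins 28–0.
  Erikson vs Khan: Erikson wins 18–10.
  Erikson vs Gupta: Erikson wins 23–5.
  Diaz vs Ito: Ito wins 28–0.
  Diaz vs Khan: Khan wins 15–13.
  Diaz vs Gupta: Diaz wins 23–5.
  Ito vs Khan: Ito wins 18–10.
  Ito vs Gupta: Ito wins 23–5.
  Khan vs Gupta: Gupta wins 18–10.
Copeland scores (wins − losses):
  Erikson: 3 − 1 = 2
  Diaz: 1 − 3 = -2
  Ito: 4 − 0 = 4
  Khan: 1 − 3 = -2
  Gupta: 1 − 3 = -2
Ito has the best Copeland score.

Ito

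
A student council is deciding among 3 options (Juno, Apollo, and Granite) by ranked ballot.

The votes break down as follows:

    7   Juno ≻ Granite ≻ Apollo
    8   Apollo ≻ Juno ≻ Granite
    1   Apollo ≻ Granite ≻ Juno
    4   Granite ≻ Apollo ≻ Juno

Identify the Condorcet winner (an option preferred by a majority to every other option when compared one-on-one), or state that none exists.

There is no Condorcet winner

Head-to-head results (20 voters total):
Juno vs Apollo: Apollo wins 13–7.
Juno vs Granite: Juno wins 15–5.
Apollo vs Granite: Granite wins 11–9.
No candidate beats all others: Juno beats Granite beats Apollo beats Juno, a majority cycle.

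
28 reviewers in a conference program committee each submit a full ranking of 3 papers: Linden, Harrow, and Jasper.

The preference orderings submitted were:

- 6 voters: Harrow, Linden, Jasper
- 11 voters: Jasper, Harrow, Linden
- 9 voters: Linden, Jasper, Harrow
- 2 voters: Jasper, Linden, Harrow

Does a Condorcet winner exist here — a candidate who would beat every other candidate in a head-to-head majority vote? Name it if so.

No Condorcet winner

Head-to-head results (28 voters total):
Linden vs Harrow: Harrow wins 17–11.
Linden vs Jasper: Linden wins 15–13.
Harrow vs Jasper: Jasper wins 22–6.
No candidate beats all others: Linden beats Jasper beats Harrow beats Linden, a majority cycle.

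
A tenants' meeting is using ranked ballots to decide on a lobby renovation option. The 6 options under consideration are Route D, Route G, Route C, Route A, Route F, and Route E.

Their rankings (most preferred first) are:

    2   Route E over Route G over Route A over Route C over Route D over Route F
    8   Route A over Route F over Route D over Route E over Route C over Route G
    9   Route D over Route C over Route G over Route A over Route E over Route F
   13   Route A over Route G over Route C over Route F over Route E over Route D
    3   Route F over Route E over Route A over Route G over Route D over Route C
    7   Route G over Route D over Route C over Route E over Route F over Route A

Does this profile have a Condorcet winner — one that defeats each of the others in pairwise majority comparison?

Yes

Head-to-head results (42 voters total):
Route D vs Route G: Route G wins 25–17.
Route D vs Route C: Route D wins 27–15.
Route D vs Route A: Route A wins 26–16.
Route D vs Route F: Route F wins 24–18.
Route D vs Route E: Route D wins 24–18.
Route G vs Route C: Route G wins 25–17.
Route G vs Route A: Route A wins 24–18.
Route G vs Route F: Route G wins 31–11.
Route G vs Route E: Route G wins 29–13.
Route C vs Route A: Route A wins 26–16.
Route C vs Route F: Route C wins 31–11.
Route C vs Route E: Route C wins 29–13.
Route A vs Route F: Route A wins 32–10.
Route A vs Route E: Route A wins 30–12.
Route F vs Route E: Route F wins 24–18.
Route A beats each rival — Route D (26–16), Route G (24–18), Route C (26–16), Route F (32–10), Route E (30–12) — so Route A is the Condorcet winner.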